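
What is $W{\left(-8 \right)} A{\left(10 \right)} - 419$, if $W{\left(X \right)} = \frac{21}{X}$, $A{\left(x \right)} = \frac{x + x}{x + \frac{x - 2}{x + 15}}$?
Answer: $- \frac{72943}{172} \approx -424.09$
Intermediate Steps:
$A{\left(x \right)} = \frac{2 x}{x + \frac{-2 + x}{15 + x}}$
$W{\left(-8 \right)} A{\left(10 \right)} - 419 = \frac{21}{-8} \cdot 2 \cdot 10 \frac{1}{-2 + 10^{2} + 16 \cdot 10} \left(15 + 10\right) - 419 = 21 \left(- \frac{1}{8}\right) 2 \cdot 10 \frac{1}{-2 + 100 + 160} \cdot 25 - 419 = - \frac{21 \cdot 2 \cdot 10 \cdot \frac{1}{258} \cdot 25}{8} - 419 = \left(- \frac{21}{8}\right) \frac{250}{129} - 419 = - \frac{875}{172} - 419 = - \frac{72943}{172}$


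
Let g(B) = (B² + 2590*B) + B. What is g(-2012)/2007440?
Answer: -291237/501860 ≈ -0.58032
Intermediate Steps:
g(B) = B² + 2591*B
g(-2012)/2007440 = -2012*(2591 - 2012)/2007440 = -2012*579*(1/2007440) = -1164948*1/2007440 = -291237/501860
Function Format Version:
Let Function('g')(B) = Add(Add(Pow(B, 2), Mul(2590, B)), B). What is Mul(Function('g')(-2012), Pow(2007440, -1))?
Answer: Rational(-291237, 501860) ≈ -0.58032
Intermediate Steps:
Function('g')(B) = Add(Pow(B, 2), Mul(2591, B))
Mul(Function('g')(-2012), Pow(2007440, -1)) = Mul(Mul(-2012, Add(2591, -2012)), Pow(2007440, -1)) = Mul(Mul(-2012, 579), Rational(1, 2007440)) = Mul(-1164948, Rational(1, 2007440)) = Rational(-291237, 501860)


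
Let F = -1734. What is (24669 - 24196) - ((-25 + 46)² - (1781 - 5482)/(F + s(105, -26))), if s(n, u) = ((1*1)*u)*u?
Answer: 37557/1058 ≈ 35.498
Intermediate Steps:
s(n, u) = u² (s(n, u) = (1*u)*u = u*u = u²)
(24669 - 24196) - ((-25 + 46)² - (1781 - 5482)/(F + s(105, -26))) = (24669 - 24196) - ((-25 + 46)² - (1781 - 5482)/(-1734 + (-26)²)) = 473 - (21² - (-3701)/(-1734 + 676)) = 473 - (441 - (-3701)/(-1058)) = 473 - (441 - (-3701)*(-1)/1058) = 473 - (441 - 1*3701/1058) = 473 - (441 - 3701/1058) = 473 - 1*462877/1058 = 473 - 462877/1058 = 37557/1058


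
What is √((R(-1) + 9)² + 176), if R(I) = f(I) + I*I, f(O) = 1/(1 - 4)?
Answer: 5*√97/3 ≈ 16.415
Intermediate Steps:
f(O) = -⅓ (f(O) = 1/(-3) = -⅓)
R(I) = -⅓ + I² (R(I) = -⅓ + I*I = -⅓ + I²)
√((R(-1) + 9)² + 176) = √(((-⅓ + (-1)²) + 9)² + 176) = √(((-⅓ + 1) + 9)² + 176) = √((⅔ + 9)² + 176) = √((29/3)² + 176) = √(841/9 + 176) = √(2425/9) = 5*√97/3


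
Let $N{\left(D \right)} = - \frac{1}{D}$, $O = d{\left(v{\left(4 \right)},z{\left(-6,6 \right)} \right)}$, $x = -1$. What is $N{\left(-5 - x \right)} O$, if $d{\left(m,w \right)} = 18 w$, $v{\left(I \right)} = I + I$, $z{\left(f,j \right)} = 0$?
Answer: $0$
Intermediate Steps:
$v{\left(I \right)} = 2 I$
$O = 0$ ($O = 18 \cdot 0 = 0$)
$N{\left(-5 - x \right)} O = - \frac{1}{-5 - -1} \cdot 0 = - \frac{1}{-5 + 1} \cdot 0 = - \frac{1}{-4} \cdot 0 = \left(-1\right) \left(- \frac{1}{4}\right) 0 = \frac{1}{4} \cdot 0 = 0$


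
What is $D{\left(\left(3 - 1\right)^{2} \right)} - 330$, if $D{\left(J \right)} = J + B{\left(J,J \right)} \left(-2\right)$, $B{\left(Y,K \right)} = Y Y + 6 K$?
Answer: $-406$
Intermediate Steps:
$B{\left(Y,K \right)} = Y^{2} + 6 K$
$D{\left(J \right)} = - 11 J - 2 J^{2}$ ($D{\left(J \right)} = J + \left(J^{2} + 6 J\right) \left(-2\right) = J - \left(2 J^{2} + 12 J\right) = - 11 J - 2 J^{2}$)
$D{\left(\left(3 - 1\right)^{2} \right)} - 330 = \left(3 - 1\right)^{2} \left(-11 - 2 \left(3 - 1\right)^{2}\right) - 330 = 2^{2} \left(-11 - 2 \cdot 2^{2}\right) - 330 = 4 \left(-11 - 8\right) - 330 = 4 \left(-19\right) - 330 = -76 - 330 = -406$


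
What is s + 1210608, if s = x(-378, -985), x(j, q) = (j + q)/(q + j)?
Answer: 1210609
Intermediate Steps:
x(j, q) = 1 (x(j, q) = (j + q)/(j + q) = 1)
s = 1
s + 1210608 = 1 + 1210608 = 1210609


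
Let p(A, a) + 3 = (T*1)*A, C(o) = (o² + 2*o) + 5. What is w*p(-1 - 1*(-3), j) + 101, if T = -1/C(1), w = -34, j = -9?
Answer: 423/2 ≈ 211.50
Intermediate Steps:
C(o) = 5 + o² + 2*o
T = -⅛ (T = -1/(5 + 1² + 2*1) = -1/(5 + 1 + 2) = -1/8 = -1*⅛ = -⅛ ≈ -0.12500)
p(A, a) = -3 - A/8 (p(A, a) = -3 + (-⅛*1)*A = -3 - A/8)
w*p(-1 - 1*(-3), j) + 101 = -34*(-3 - (-1 - 1*(-3))/8) + 101 = -34*(-3 - (-1 + 3)/8) + 101 = -34*(-3 - ⅛*2) + 101 = -34*(-3 - ¼) + 101 = -34*(-13/4) + 101 = 221/2 + 101 = 423/2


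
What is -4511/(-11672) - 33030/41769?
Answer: -21900689/54169752 ≈ -0.40430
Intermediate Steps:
-4511/(-11672) - 33030/41769 = -4511*(-1/11672) - 33030*1/41769 = 4511/11672 - 3670/4641 = -21900689/54169752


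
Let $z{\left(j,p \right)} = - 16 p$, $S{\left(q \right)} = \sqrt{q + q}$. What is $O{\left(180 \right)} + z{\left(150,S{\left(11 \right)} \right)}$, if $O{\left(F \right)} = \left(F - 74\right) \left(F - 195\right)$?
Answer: $-1590 - 16 \sqrt{22} \approx -1665.0$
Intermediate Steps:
$O{\left(F \right)} = \left(-195 + F\right) \left(-74 + F\right)$ ($O{\left(F \right)} = \left(-74 + F\right) \left(-195 + F\right) = \left(-195 + F\right) \left(-74 + F\right)$)
$S{\left(q \right)} = \sqrt{2} \sqrt{q}$ ($S{\left(q \right)} = \sqrt{2 q} = \sqrt{2} \sqrt{q}$)
$O{\left(180 \right)} + z{\left(150,S{\left(11 \right)} \right)} = \left(14430 + 180^{2} - 48420\right) - 16 \sqrt{2} \sqrt{11} = \left(14430 + 32400 - 48420\right) - 16 \sqrt{22} = -1590 - 16 \sqrt{22}$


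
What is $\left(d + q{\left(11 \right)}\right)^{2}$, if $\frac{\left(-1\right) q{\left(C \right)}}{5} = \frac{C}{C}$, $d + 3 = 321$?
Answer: $97969$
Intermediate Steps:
$d = 318$ ($d = -3 + 321 = 318$)
$q{\left(C \right)} = -5$ ($q{\left(C \right)} = - 5 \frac{C}{C} = \left(-5\right) 1 = -5$)
$\left(d + q{\left(11 \right)}\right)^{2} = \left(318 - 5\right)^{2} = 313^{2} = 97969$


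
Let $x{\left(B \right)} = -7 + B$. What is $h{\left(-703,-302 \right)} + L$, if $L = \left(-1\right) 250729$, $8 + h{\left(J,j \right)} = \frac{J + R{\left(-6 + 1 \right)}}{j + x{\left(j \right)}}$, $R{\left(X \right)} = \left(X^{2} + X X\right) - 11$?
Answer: $- \frac{153199643}{611} \approx -2.5074 \cdot 10^{5}$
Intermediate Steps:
$R{\left(X \right)} = -11 + 2 X^{2}$ ($R{\left(X \right)} = \left(X^{2} + X^{2}\right) - 11 = 2 X^{2} - 11 = -11 + 2 X^{2}$)
$h{\left(J,j \right)} = -8 + \frac{39 + J}{-7 + 2 j}$ ($h{\left(J,j \right)} = -8 + \frac{J - \left(11 - 2 \left(-6 + 1\right)^{2}\right)}{j + \left(-7 + j\right)} = -8 + \frac{J - \left(11 - 2 \left(-5\right)^{2}\right)}{-7 + 2 j} = -8 + \frac{J + \left(-11 + 2 \cdot 25\right)}{-7 + 2 j} = -8 + \frac{J + \left(-11 + 50\right)}{-7 + 2 j} = -8 + \frac{J + 39}{-7 + 2 j} = -8 + \frac{39 + J}{-7 + 2 j}$)
$L = -250729$
$h{\left(-703,-302 \right)} + L = \frac{95 - 703 - -4832}{-7 + 2 \left(-302\right)} - 250729 = \frac{95 - 703 + 4832}{-7 - 604} - 250729 = \frac{1}{-611} \cdot 4224 - 250729 = \left(- \frac{1}{611}\right) 4224 - 250729 = - \frac{4224}{611} - 250729 = - \frac{153199643}{611}$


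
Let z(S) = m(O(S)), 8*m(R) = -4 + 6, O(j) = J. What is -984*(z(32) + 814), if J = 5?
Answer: -801222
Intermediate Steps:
O(j) = 5
m(R) = ¼ (m(R) = (-4 + 6)/8 = (⅛)*2 = ¼)
z(S) = ¼
-984*(z(32) + 814) = -984*(¼ + 814) = -984*3257/4 = -801222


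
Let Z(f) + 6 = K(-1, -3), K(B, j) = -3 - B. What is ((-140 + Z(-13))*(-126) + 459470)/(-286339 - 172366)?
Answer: -478118/458705 ≈ -1.0423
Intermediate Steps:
Z(f) = -8 (Z(f) = -6 + (-3 - 1*(-1)) = -6 + (-3 + 1) = -6 - 2 = -8)
((-140 + Z(-13))*(-126) + 459470)/(-286339 - 172366) = ((-140 - 8)*(-126) + 459470)/(-286339 - 172366) = (-148*(-126) + 459470)/(-458705) = (18648 + 459470)*(-1/458705) = 478118*(-1/458705) = -478118/458705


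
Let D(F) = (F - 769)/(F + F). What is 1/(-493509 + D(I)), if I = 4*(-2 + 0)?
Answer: -16/7895367 ≈ -2.0265e-6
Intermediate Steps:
I = -8 (I = 4*(-2) = -8)
D(F) = (-769 + F)/(2*F) (D(F) = (-769 + F)/((2*F)) = (-769 + F)*(1/(2*F)) = (-769 + F)/(2*F))
1/(-493509 + D(I)) = 1/(-493509 + (½)*(-769 - 8)/(-8)) = 1/(-493509 + (½)*(-⅛)*(-777)) = 1/(-493509 + 777/16) = 1/(-7895367/16) = -16/7895367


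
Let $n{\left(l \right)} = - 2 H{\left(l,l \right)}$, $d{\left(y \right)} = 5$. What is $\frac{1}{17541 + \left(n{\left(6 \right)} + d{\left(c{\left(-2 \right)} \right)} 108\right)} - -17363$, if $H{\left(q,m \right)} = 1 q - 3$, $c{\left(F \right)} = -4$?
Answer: $\frac{313836226}{18075} \approx 17363.0$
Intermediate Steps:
$H{\left(q,m \right)} = -3 + q$ ($H{\left(q,m \right)} = q - 3 = -3 + q$)
$n{\left(l \right)} = 6 - 2 l$ ($n{\left(l \right)} = - 2 \left(-3 + l\right) = 6 - 2 l$)
$\frac{1}{17541 + \left(n{\left(6 \right)} + d{\left(c{\left(-2 \right)} \right)} 108\right)} - -17363 = \frac{1}{17541 + \left(\left(6 - 12\right) + 5 \cdot 108\right)} - -17363 = \frac{1}{17541 + \left(\left(6 - 12\right) + 540\right)} + 17363 = \frac{1}{17541 + \left(-6 + 540\right)} + 17363 = \frac{1}{17541 + 534} + 17363 = \frac{1}{18075} + 17363 = \frac{313836226}{18075}$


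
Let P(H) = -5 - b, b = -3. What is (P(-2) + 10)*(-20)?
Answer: -160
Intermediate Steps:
P(H) = -2 (P(H) = -5 - 1*(-3) = -5 + 3 = -2)
(P(-2) + 10)*(-20) = (-2 + 10)*(-20) = 8*(-20) = -160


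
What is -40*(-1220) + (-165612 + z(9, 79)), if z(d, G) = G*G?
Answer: -110571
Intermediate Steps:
z(d, G) = G²
-40*(-1220) + (-165612 + z(9, 79)) = -40*(-1220) + (-165612 + 79²) = 48800 + (-165612 + 6241) = 48800 - 159371 = -110571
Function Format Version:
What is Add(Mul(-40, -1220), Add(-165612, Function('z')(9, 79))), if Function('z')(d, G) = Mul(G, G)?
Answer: -110571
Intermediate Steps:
Function('z')(d, G) = Pow(G, 2)
Add(Mul(-40, -1220), Add(-165612, Function('z')(9, 79))) = Add(Mul(-40, -1220), Add(-165612, Pow(79, 2))) = Add(48800, Add(-165612, 6241)) = Add(48800, -159371) = -110571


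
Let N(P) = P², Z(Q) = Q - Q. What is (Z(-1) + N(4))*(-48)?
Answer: -768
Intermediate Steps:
Z(Q) = 0
(Z(-1) + N(4))*(-48) = (0 + 4²)*(-48) = (0 + 16)*(-48) = 16*(-48) = -768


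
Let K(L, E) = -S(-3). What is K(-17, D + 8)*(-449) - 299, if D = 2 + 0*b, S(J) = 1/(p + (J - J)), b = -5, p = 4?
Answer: -747/4 ≈ -186.75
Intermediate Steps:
S(J) = 1/4 (S(J) = 1/(4 + (J - J)) = 1/(4 + 0) = 1/4)
D = 2 (D = 2 + 0*(-5) = 2 + 0 = 2)
K(L, E) = -1/4 (K(L, E) = -1*1/4 = -1/4)
K(-17, D + 8)*(-449) - 299 = -1/4*(-449) - 299 = 449/4 - 299 = -747/4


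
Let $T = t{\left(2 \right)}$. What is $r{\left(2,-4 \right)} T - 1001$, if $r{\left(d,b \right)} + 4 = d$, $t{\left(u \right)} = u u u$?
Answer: $-1017$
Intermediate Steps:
$t{\left(u \right)} = u^{3}$ ($t{\left(u \right)} = u^{2} u = u^{3}$)
$r{\left(d,b \right)} = -4 + d$
$T = 8$ ($T = 2^{3} = 8$)
$r{\left(2,-4 \right)} T - 1001 = \left(-4 + 2\right) 8 - 1001 = \left(-2\right) 8 - 1001 = -16 - 1001 = -1017$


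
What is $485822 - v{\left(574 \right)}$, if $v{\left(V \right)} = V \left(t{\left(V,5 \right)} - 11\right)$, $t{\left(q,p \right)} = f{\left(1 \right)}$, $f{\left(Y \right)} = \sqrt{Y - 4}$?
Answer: $492136 - 574 i \sqrt{3} \approx 4.9214 \cdot 10^{5} - 994.2 i$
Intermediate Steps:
$f{\left(Y \right)} = \sqrt{-4 + Y}$
$t{\left(q,p \right)} = i \sqrt{3}$ ($t{\left(q,p \right)} = \sqrt{-4 + 1} = \sqrt{-3} = i \sqrt{3}$)
$v{\left(V \right)} = V \left(-11 + i \sqrt{3}\right)$ ($v{\left(V \right)} = V \left(i \sqrt{3} - 11\right) = V \left(-11 + i \sqrt{3}\right)$)
$485822 - v{\left(574 \right)} = 485822 - 574 \left(-11 + i \sqrt{3}\right) = 485822 - \left(-6314 + 574 i \sqrt{3}\right) = 485822 + \left(6314 - 574 i \sqrt{3}\right) = 492136 - 574 i \sqrt{3}$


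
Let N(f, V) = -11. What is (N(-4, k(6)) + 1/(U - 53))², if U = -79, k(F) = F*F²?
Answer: 2111209/17424 ≈ 121.17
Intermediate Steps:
k(F) = F³
(N(-4, k(6)) + 1/(U - 53))² = (-11 + 1/(-79 - 53))² = (-11 + 1/(-132))² = (-11 - 1/132)² = (-1453/132)² = 2111209/17424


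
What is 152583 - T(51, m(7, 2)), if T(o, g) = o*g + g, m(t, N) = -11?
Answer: 153155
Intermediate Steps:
T(o, g) = g + g*o (T(o, g) = g*o + g = g + g*o)
152583 - T(51, m(7, 2)) = 152583 - (-11)*(1 + 51) = 152583 - (-11)*52 = 152583 - 1*(-572) = 152583 + 572 = 153155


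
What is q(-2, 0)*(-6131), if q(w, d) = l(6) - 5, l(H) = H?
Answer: -6131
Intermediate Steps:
q(w, d) = 1 (q(w, d) = 6 - 5 = 1)
q(-2, 0)*(-6131) = 1*(-6131) = -6131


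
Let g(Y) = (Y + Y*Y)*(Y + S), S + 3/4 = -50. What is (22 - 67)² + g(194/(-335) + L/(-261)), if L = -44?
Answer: 2723692589036651837/1336860030075750 ≈ 2037.4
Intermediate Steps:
S = -203/4 (S = -¾ - 50 = -203/4 ≈ -50.750)
g(Y) = (-203/4 + Y)*(Y + Y²) (g(Y) = (Y + Y*Y)*(Y - 203/4) = (Y + Y²)*(-203/4 + Y) = (-203/4 + Y)*(Y + Y²))
(22 - 67)² + g(194/(-335) + L/(-261)) = (22 - 67)² + (194/(-335) - 44/(-261))*(-203 - 199*(194/(-335) - 44/(-261)) + 4*(194/(-335) - 44/(-261))²)/4 = (-45)² + (194*(-1/335) - 44*(-1/261))*(-203 - 199*(194*(-1/335) - 44*(-1/261)) + 4*(194*(-1/335) - 44*(-1/261))²)/4 = 2025 + (-194/335 + 44/261)*(-203 - 199*(-194/335 + 44/261) + 4*(-194/335 + 44/261)²)/4 = 2025 + (¼)*(-35894/87435)*(-203 - 199*(-35894/87435) + 4*(-35894/87435)²) = 2025 + (¼)*(-35894/87435)*(-203 + 7142906/87435 + 4*(1288379236/7644879225)) = 2025 + (¼)*(-35894/87435)*(-203 + 7142906/87435 + 5153516944/7644879225) = 2025 + (¼)*(-35894/87435)*(-922216979621/7644879225) = 2025 + 16551028133258087/1336860030075750 = 2723692589036651837/1336860030075750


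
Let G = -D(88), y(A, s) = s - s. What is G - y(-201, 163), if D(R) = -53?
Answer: 53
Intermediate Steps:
y(A, s) = 0
G = 53 (G = -1*(-53) = 53)
G - y(-201, 163) = 53 - 1*0 = 53 + 0 = 53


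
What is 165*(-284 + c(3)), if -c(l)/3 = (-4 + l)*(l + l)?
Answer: -43890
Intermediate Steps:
c(l) = -6*l*(-4 + l) (c(l) = -3*(-4 + l)*(l + l) = -3*(-4 + l)*2*l = -6*l*(-4 + l))
165*(-284 + c(3)) = 165*(-284 + 6*3*(4 - 1*3)) = 165*(-284 + 6*3*(4 - 3)) = 165*(-284 + 6*3*1) = 165*(-284 + 18) = 165*(-266) = -43890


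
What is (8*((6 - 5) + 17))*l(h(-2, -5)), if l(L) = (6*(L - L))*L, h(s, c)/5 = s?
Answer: 0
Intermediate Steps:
h(s, c) = 5*s
l(L) = 0 (l(L) = (6*0)*L = 0*L = 0)
(8*((6 - 5) + 17))*l(h(-2, -5)) = (8*((6 - 5) + 17))*0 = (8*(1 + 17))*0 = (8*18)*0 = 144*0 = 0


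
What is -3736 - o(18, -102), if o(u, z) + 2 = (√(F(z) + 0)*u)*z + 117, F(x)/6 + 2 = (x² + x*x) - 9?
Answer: -3851 + 1836*√124782 ≈ 6.4471e+5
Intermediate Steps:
F(x) = -66 + 12*x² (F(x) = -12 + 6*((x² + x*x) - 9) = -12 + 6*((x² + x²) - 9) = -12 + 6*(2*x² - 9) = -12 + 6*(-9 + 2*x²) = -12 + (-54 + 12*x²) = -66 + 12*x²)
o(u, z) = 115 + u*z*√(-66 + 12*z²) (o(u, z) = -2 + ((√((-66 + 12*z²) + 0)*u)*z + 117) = -2 + ((√(-66 + 12*z²)*u)*z + 117) = -2 + ((u*√(-66 + 12*z²))*z + 117) = -2 + (u*z*√(-66 + 12*z²) + 117) = -2 + (117 + u*z*√(-66 + 12*z²)) = 115 + u*z*√(-66 + 12*z²))
-3736 - o(18, -102) = -3736 - (115 + 18*(-102)*√(-66 + 12*(-102)²)) = -3736 - (115 + 18*(-102)*√(-66 + 12*10404)) = -3736 - (115 + 18*(-102)*√(-66 + 124848)) = -3736 - (115 + 18*(-102)*√124782) = -3736 - (115 - 1836*√124782) = -3736 + (-115 + 1836*√124782) = -3851 + 1836*√124782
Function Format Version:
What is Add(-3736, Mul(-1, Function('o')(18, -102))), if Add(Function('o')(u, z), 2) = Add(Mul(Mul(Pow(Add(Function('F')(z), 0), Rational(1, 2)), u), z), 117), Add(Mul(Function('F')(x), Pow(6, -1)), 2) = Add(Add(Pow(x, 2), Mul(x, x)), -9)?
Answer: Add(-3851, Mul(1836, Pow(124782, Rational(1, 2)))) ≈ 6.4471e+5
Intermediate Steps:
Function('F')(x) = Add(-66, Mul(12, Pow(x, 2))) (Function('F')(x) = Add(-12, Mul(6, Add(Add(Pow(x, 2), Mul(x, x)), -9))) = Add(-12, Mul(6, Add(Add(Pow(x, 2), Pow(x, 2)), -9))) = Add(-12, Mul(6, Add(Mul(2, Pow(x, 2)), -9))) = Add(-12, Mul(6, Add(-9, Mul(2, Pow(x, 2))))) = Add(-12, Add(-54, Mul(12, Pow(x, 2)))) = Add(-66, Mul(12, Pow(x, 2))))
Function('o')(u, z) = Add(115, Mul(u, z, Pow(Add(-66, Mul(12, Pow(z, 2))), Rational(1, 2)))) (Function('o')(u, z) = Add(-2, Add(Mul(Mul(Pow(Add(Add(-66, Mul(12, Pow(z, 2))), 0), Rational(1, 2)), u), z), 117)) = Add(-2, Add(Mul(Mul(Pow(Add(-66, Mul(12, Pow(z, 2))), Rational(1, 2)), u), z), 117)) = Add(-2, Add(Mul(Mul(u, Pow(Add(-66, Mul(12, Pow(z, 2))), Rational(1, 2))), z), 117)) = Add(-2, Add(Mul(u, z, Pow(Add(-66, Mul(12, Pow(z, 2))), Rational(1, 2))), 117)) = Add(-2, Add(117, Mul(u, z, Pow(Add(-66, Mul(12, Pow(z, 2))), Rational(1, 2))))) = Add(115, Mul(u, z, Pow(Add(-66, Mul(12, Pow(z, 2))), Rational(1, 2)))))
Add(-3736, Mul(-1, Function('o')(18, -102))) = Add(-3736, Mul(-1, Add(115, Mul(18, -102, Pow(Add(-66, Mul(12, Pow(-102, 2))), Rational(1, 2)))))) = Add(-3736, Mul(-1, Add(115, Mul(18, -102, Pow(Add(-66, Mul(12, 10404)), Rational(1, 2)))))) = Add(-3736, Mul(-1, Add(115, Mul(18, -102, Pow(Add(-66, 124848), Rational(1, 2)))))) = Add(-3736, Mul(-1, Add(115, Mul(18, -102, Pow(124782, Rational(1, 2)))))) = Add(-3736, Mul(-1, Add(115, Mul(-1836, Pow(124782, Rational(1, 2)))))) = Add(-3736, Add(-115, Mul(1836, Pow(124782, Rational(1, 2))))) = Add(-3851, Mul(1836, Pow(124782, Rational(1, 2))))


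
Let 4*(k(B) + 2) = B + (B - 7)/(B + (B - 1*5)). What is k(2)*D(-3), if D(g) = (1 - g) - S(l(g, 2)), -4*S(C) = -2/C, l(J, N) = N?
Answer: -15/16 ≈ -0.93750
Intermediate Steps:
S(C) = 1/(2*C) (S(C) = -(-1)/(2*C) = 1/(2*C))
D(g) = ¾ - g (D(g) = (1 - g) - 1/(2*2) = (1 - g) - 1*¼ = (1 - g) - ¼ = ¾ - g)
k(B) = -2 + B/4 + (-7 + B)/(4*(-5 + 2*B)) (k(B) = -2 + (B + (B - 7)/(B + (B - 1*5)))/4 = -2 + (B + (-7 + B)/(B + (B - 5)))/4 = -2 + (B + (-7 + B)/(B + (-5 + B)))/4 = -2 + (B + (-7 + B)/(-5 + 2*B))/4 = -2 + (B/4 + (-7 + B)/(4*(-5 + 2*B))) = -2 + B/4 + (-7 + B)/(4*(-5 + 2*B)))
k(2)*D(-3) = ((33 - 20*2 + 2*2²)/(4*(-5 + 2*2)))*(¾ - 1*(-3)) = ((33 - 40 + 2*4)/(4*(-5 + 4)))*(¾ + 3) = ((¼)*(33 - 40 + 8)/(-1))*(15/4) = ((¼)*(-1)*1)*(15/4) = -¼*15/4 = -15/16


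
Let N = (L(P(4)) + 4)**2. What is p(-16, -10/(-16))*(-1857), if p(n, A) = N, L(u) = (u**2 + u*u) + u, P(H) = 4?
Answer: -2971200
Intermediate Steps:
L(u) = u + 2*u**2 (L(u) = (u**2 + u**2) + u = 2*u**2 + u = u + 2*u**2)
N = 1600 (N = (4*(1 + 2*4) + 4)**2 = (4*(1 + 8) + 4)**2 = (4*9 + 4)**2 = (36 + 4)**2 = 40**2 = 1600)
p(n, A) = 1600
p(-16, -10/(-16))*(-1857) = 1600*(-1857) = -2971200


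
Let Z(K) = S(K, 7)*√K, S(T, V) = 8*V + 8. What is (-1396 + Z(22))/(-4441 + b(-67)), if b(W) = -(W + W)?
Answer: 1396/4307 - 64*√22/4307 ≈ 0.25443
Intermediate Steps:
S(T, V) = 8 + 8*V
Z(K) = 64*√K (Z(K) = (8 + 8*7)*√K = (8 + 56)*√K = 64*√K)
b(W) = -2*W
(-1396 + Z(22))/(-4441 + b(-67)) = (-1396 + 64*√22)/(-4441 - 2*(-67)) = (-1396 + 64*√22)/(-4441 + 134) = (-1396 + 64*√22)/(-4307) = (-1396 + 64*√22)*(-1/4307) = 1396/4307 - 64*√22/4307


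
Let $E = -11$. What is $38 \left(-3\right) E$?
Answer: $1254$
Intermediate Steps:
$38 \left(-3\right) E = 38 \left(-3\right) \left(-11\right) = \left(-114\right) \left(-11\right) = 1254$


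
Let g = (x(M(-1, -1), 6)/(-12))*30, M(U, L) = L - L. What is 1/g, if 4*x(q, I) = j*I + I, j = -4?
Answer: 4/45 ≈ 0.088889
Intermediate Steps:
M(U, L) = 0
x(q, I) = -3*I/4 (x(q, I) = (-4*I + I)/4 = (-3*I)/4 = -3*I/4)
g = 45/4 (g = ((-¾*6)/(-12))*30 = -1/12*(-9/2)*30 = (3/8)*30 = 45/4 ≈ 11.250)
1/g = 1/(45/4) = 4/45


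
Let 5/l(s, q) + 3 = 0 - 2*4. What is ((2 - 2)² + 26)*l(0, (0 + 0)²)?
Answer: -130/11 ≈ -11.818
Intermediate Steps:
l(s, q) = -5/11 (l(s, q) = 5/(-3 + (0 - 2*4)) = 5/(-3 + (0 - 8)) = 5/(-3 - 8) = 5/(-11) = 5*(-1/11) = -5/11)
((2 - 2)² + 26)*l(0, (0 + 0)²) = ((2 - 2)² + 26)*(-5/11) = (0² + 26)*(-5/11) = (0 + 26)*(-5/11) = 26*(-5/11) = -130/11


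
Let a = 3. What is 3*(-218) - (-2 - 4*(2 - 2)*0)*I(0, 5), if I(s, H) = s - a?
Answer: -660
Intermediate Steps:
I(s, H) = -3 + s (I(s, H) = s - 1*3 = s - 3 = -3 + s)
3*(-218) - (-2 - 4*(2 - 2)*0)*I(0, 5) = 3*(-218) - (-2 - 4*(2 - 2)*0)*(-3 + 0) = -654 - (-2 - 4*0*0)*(-3) = -654 - (-2 + 0*0)*(-3) = -654 - (-2 + 0)*(-3) = -654 - (-2)*(-3) = -654 - 1*6 = -654 - 6 = -660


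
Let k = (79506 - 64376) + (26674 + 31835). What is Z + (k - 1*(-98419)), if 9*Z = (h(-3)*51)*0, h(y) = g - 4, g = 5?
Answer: 172058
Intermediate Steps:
h(y) = 1 (h(y) = 5 - 4 = 1)
k = 73639 (k = 15130 + 58509 = 73639)
Z = 0 (Z = ((1*51)*0)/9 = (51*0)/9 = (1/9)*0 = 0)
Z + (k - 1*(-98419)) = 0 + (73639 - 1*(-98419)) = 0 + (73639 + 98419) = 0 + 172058 = 172058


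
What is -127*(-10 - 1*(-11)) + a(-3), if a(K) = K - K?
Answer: -127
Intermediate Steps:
a(K) = 0
-127*(-10 - 1*(-11)) + a(-3) = -127*(-10 - 1*(-11)) + 0 = -127*(-10 + 11) + 0 = -127*1 + 0 = -127 + 0 = -127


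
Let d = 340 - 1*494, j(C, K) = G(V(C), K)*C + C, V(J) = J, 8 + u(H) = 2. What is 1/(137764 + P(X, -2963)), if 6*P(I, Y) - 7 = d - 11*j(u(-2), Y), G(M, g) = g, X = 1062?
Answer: 2/210315 ≈ 9.5095e-6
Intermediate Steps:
u(H) = -6 (u(H) = -8 + 2 = -6)
j(C, K) = C + C*K (j(C, K) = K*C + C = C*K + C = C + C*K)
d = -154 (d = 340 - 494 = -154)
P(I, Y) = -27/2 + 11*Y (P(I, Y) = 7/6 + (-154 - (-66)*(1 + Y))/6 = 7/6 + (-154 - 11*(-6 - 6*Y))/6 = 7/6 + (-154 + (66 + 66*Y))/6 = 7/6 + (-88 + 66*Y)/6 = 7/6 + (-44/3 + 11*Y) = -27/2 + 11*Y)
1/(137764 + P(X, -2963)) = 1/(137764 + (-27/2 + 11*(-2963))) = 1/(137764 + (-27/2 - 32593)) = 1/(137764 - 65213/2) = 1/(210315/2) = 2/210315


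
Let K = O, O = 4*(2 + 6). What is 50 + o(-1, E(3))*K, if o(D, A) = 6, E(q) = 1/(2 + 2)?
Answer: 242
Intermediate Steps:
O = 32 (O = 4*8 = 32)
E(q) = ¼ (E(q) = 1/4 = ¼)
K = 32
50 + o(-1, E(3))*K = 50 + 6*32 = 50 + 192 = 242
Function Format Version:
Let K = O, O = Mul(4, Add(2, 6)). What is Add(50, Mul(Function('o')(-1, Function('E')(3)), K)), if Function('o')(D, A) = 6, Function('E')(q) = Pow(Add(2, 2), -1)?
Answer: 242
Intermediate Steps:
O = 32 (O = Mul(4, 8) = 32)
Function('E')(q) = Rational(1, 4) (Function('E')(q) = Pow(4, -1) = Rational(1, 4))
K = 32
Add(50, Mul(Function('o')(-1, Function('E')(3)), K)) = Add(50, Mul(6, 32)) = Add(50, 192) = 242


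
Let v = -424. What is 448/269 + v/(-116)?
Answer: 41506/7801 ≈ 5.3206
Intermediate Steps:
448/269 + v/(-116) = 448/269 - 424/(-116) = 448*(1/269) - 424*(-1/116) = 448/269 + 106/29 = 41506/7801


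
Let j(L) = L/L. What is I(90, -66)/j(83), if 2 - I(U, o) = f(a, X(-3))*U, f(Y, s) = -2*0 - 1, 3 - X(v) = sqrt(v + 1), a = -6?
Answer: 92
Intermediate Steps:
j(L) = 1
X(v) = 3 - sqrt(1 + v) (X(v) = 3 - sqrt(v + 1) = 3 - sqrt(1 + v))
f(Y, s) = -1 (f(Y, s) = 0 - 1 = -1)
I(U, o) = 2 + U (I(U, o) = 2 - (-1)*U = 2 + U)
I(90, -66)/j(83) = (2 + 90)/1 = 92*1 = 92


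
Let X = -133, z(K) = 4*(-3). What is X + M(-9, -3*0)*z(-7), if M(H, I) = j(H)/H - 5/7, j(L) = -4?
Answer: -2725/21 ≈ -129.76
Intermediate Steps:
z(K) = -12
M(H, I) = -5/7 - 4/H (M(H, I) = -4/H - 5/7 = -5/7 - 4/H)
X + M(-9, -3*0)*z(-7) = -133 + (-5/7 - 4/(-9))*(-12) = -133 + (-5/7 - 4*(-⅑))*(-12) = -133 + (-5/7 + 4/9)*(-12) = -133 - 17/63*(-12) = -133 + 68/21 = -2725/21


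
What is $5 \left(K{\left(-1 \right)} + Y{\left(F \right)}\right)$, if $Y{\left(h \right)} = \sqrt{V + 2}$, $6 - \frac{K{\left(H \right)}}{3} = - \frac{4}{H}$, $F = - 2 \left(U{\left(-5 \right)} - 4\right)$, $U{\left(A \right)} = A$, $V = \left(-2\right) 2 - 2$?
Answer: $30 + 10 i \approx 30.0 + 10.0 i$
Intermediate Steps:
$V = -6$ ($V = -4 - 2 = -6$)
$F = 18$ ($F = - 2 \left(-5 - 4\right) = \left(-2\right) \left(-9\right) = 18$)
$K{\left(H \right)} = 18 + \frac{12}{H}$ ($K{\left(H \right)} = 18 - 3 \left(- \frac{4}{H}\right) = 18 + \frac{12}{H}$)
$Y{\left(h \right)} = 2 i$ ($Y{\left(h \right)} = \sqrt{-6 + 2} = \sqrt{-4} = 2 i$)
$5 \left(K{\left(-1 \right)} + Y{\left(F \right)}\right) = 5 \left(\left(18 + \frac{12}{-1}\right) + 2 i\right) = 5 \left(\left(18 + 12 \left(-1\right)\right) + 2 i\right) = 5 \left(\left(18 - 12\right) + 2 i\right) = 5 \left(6 + 2 i\right) = 30 + 10 i$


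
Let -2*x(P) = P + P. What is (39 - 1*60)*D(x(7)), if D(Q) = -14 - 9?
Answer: 483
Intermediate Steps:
x(P) = -P (x(P) = -(P + P)/2 = -P)
D(Q) = -23
(39 - 1*60)*D(x(7)) = (39 - 1*60)*(-23) = (39 - 60)*(-23) = -21*(-23) = 483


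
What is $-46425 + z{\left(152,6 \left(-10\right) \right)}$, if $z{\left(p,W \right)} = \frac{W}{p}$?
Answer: $- \frac{1764165}{38} \approx -46425.0$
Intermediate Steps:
$-46425 + z{\left(152,6 \left(-10\right) \right)} = -46425 + \frac{6 \left(-10\right)}{152} = -46425 - \frac{15}{38} = - \frac{1764165}{38}$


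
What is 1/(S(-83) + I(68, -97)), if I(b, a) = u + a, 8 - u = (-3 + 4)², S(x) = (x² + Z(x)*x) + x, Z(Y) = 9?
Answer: 1/5969 ≈ 0.00016753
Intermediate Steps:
S(x) = x² + 10*x (S(x) = (x² + 9*x) + x = x² + 10*x)
u = 7 (u = 8 - (-3 + 4)² = 8 - 1*1² = 8 - 1*1 = 8 - 1 = 7)
I(b, a) = 7 + a
1/(S(-83) + I(68, -97)) = 1/(-83*(10 - 83) + (7 - 97)) = 1/(-83*(-73) - 90) = 1/(6059 - 90) = 1/5969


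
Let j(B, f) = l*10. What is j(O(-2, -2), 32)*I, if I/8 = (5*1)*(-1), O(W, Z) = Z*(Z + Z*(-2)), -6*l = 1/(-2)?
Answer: -100/3 ≈ -33.333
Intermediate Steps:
l = 1/12 (l = -1/(6*(-2)) = -(-1)/(6*2) = -1/6*(-1/2) = 1/12 ≈ 0.083333)
O(W, Z) = -Z**2 (O(W, Z) = Z*(Z - 2*Z) = Z*(-Z) = -Z**2)
I = -40 (I = 8*((5*1)*(-1)) = 8*(5*(-1)) = 8*(-5) = -40)
j(B, f) = 5/6 (j(B, f) = (1/12)*10 = 5/6)
j(O(-2, -2), 32)*I = (5/6)*(-40) = -100/3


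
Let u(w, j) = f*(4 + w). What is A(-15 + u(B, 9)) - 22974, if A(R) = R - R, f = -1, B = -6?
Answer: -22974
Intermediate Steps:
u(w, j) = -4 - w (u(w, j) = -(4 + w) = -4 - w)
A(R) = 0
A(-15 + u(B, 9)) - 22974 = 0 - 22974 = -22974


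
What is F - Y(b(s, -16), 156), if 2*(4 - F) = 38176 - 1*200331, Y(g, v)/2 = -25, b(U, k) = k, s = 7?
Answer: 162263/2 ≈ 81132.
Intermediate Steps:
Y(g, v) = -50 (Y(g, v) = 2*(-25) = -50)
F = 162163/2 (F = 4 - (38176 - 1*200331)/2 = 4 - (38176 - 200331)/2 = 4 - ½*(-162155) = 4 + 162155/2 = 162163/2 ≈ 81082.)
F - Y(b(s, -16), 156) = 162163/2 - 1*(-50) = 162163/2 + 50 = 162263/2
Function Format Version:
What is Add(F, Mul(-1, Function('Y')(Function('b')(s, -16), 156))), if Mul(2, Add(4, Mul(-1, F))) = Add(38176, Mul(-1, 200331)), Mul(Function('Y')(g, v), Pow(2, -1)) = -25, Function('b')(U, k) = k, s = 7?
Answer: Rational(162263, 2) ≈ 81132.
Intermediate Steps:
Function('Y')(g, v) = -50 (Function('Y')(g, v) = Mul(2, -25) = -50)
F = Rational(162163, 2) (F = Add(4, Mul(Rational(-1, 2), Add(38176, Mul(-1, 200331)))) = Add(4, Mul(Rational(-1, 2), Add(38176, -200331))) = Add(4, Mul(Rational(-1, 2), -162155)) = Add(4, Rational(162155, 2)) = Rational(162163, 2) ≈ 81082.)
Add(F, Mul(-1, Function('Y')(Function('b')(s, -16), 156))) = Add(Rational(162163, 2), Mul(-1, -50)) = Add(Rational(162163, 2), 50) = Rational(162263, 2)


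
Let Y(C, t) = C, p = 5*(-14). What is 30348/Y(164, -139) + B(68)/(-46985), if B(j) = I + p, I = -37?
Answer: 356479582/1926385 ≈ 185.05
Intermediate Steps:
p = -70
B(j) = -107 (B(j) = -37 - 70 = -107)
30348/Y(164, -139) + B(68)/(-46985) = 30348/164 - 107/(-46985) = 30348*(1/164) - 107*(-1/46985) = 7587/41 + 107/46985 = 356479582/1926385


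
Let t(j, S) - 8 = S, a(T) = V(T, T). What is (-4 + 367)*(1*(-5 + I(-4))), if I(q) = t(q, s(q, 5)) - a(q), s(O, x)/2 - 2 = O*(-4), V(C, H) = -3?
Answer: 15246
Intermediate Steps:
a(T) = -3
s(O, x) = 4 - 8*O (s(O, x) = 4 + 2*(O*(-4)) = 4 + 2*(-4*O) = 4 - 8*O)
t(j, S) = 8 + S
I(q) = 15 - 8*q (I(q) = (8 + (4 - 8*q)) - 1*(-3) = (12 - 8*q) + 3 = 15 - 8*q)
(-4 + 367)*(1*(-5 + I(-4))) = (-4 + 367)*(1*(-5 + (15 - 8*(-4)))) = 363*(1*(-5 + (15 + 32))) = 363*(1*(-5 + 47)) = 363*(1*42) = 363*42 = 15246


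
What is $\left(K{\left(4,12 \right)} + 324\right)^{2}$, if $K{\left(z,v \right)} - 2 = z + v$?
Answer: $116964$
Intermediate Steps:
$K{\left(z,v \right)} = 2 + v + z$ ($K{\left(z,v \right)} = 2 + \left(z + v\right) = 2 + \left(v + z\right) = 2 + v + z$)
$\left(K{\left(4,12 \right)} + 324\right)^{2} = \left(\left(2 + 12 + 4\right) + 324\right)^{2} = \left(18 + 324\right)^{2} = 342^{2} = 116964$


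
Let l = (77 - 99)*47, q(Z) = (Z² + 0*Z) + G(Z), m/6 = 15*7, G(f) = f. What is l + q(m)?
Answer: 396496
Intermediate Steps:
m = 630 (m = 6*(15*7) = 6*105 = 630)
q(Z) = Z + Z² (q(Z) = (Z² + 0*Z) + Z = (Z² + 0) + Z = Z² + Z = Z + Z²)
l = -1034 (l = -22*47 = -1034)
l + q(m) = -1034 + 630*(1 + 630) = -1034 + 630*631 = -1034 + 397530 = 396496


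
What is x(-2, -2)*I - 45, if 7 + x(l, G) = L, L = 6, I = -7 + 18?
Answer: -56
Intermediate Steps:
I = 11
x(l, G) = -1 (x(l, G) = -7 + 6 = -1)
x(-2, -2)*I - 45 = -1*11 - 45 = -11 - 45 = -56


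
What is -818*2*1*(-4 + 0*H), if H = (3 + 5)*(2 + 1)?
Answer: 6544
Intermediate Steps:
H = 24 (H = 8*3 = 24)
-818*2*1*(-4 + 0*H) = -818*2*1*(-4 + 0*24) = -1636*(-4 + 0) = -1636*(-4) = -818*(-8) = 6544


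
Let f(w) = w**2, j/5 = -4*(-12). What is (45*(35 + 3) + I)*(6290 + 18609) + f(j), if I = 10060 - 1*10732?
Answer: 25902762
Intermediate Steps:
j = 240 (j = 5*(-4*(-12)) = 5*48 = 240)
I = -672 (I = 10060 - 10732 = -672)
(45*(35 + 3) + I)*(6290 + 18609) + f(j) = (45*(35 + 3) - 672)*(6290 + 18609) + 240**2 = (45*38 - 672)*24899 + 57600 = (1710 - 672)*24899 + 57600 = 1038*24899 + 57600 = 25845162 + 57600 = 25902762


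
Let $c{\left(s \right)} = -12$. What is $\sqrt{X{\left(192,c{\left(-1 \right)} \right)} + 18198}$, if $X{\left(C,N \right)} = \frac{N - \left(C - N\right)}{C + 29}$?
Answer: $\frac{3 \sqrt{98751198}}{221} \approx 134.9$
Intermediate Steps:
$X{\left(C,N \right)} = \frac{- C + 2 N}{29 + C}$
$\sqrt{X{\left(192,c{\left(-1 \right)} \right)} + 18198} = \sqrt{\frac{\left(-1\right) 192 + 2 \left(-12\right)}{29 + 192} + 18198} = \sqrt{\frac{-192 - 24}{221} + 18198} = \sqrt{\frac{1}{221} \left(-216\right) + 18198} = \sqrt{- \frac{216}{221} + 18198} = \sqrt{\frac{4021542}{221}} = \frac{3 \sqrt{98751198}}{221}$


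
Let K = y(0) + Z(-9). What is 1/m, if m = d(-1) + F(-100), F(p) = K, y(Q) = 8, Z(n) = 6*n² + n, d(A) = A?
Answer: 1/484 ≈ 0.0020661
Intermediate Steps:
Z(n) = n + 6*n²
K = 485 (K = 8 - 9*(1 + 6*(-9)) = 8 - 9*(1 - 54) = 8 - 9*(-53) = 8 + 477 = 485)
F(p) = 485
m = 484 (m = -1 + 485 = 484)
1/m = 1/484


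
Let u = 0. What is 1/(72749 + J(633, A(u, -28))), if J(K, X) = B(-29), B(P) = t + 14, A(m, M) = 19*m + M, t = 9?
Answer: 1/72772 ≈ 1.3742e-5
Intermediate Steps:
A(m, M) = M + 19*m
B(P) = 23 (B(P) = 9 + 14 = 23)
J(K, X) = 23
1/(72749 + J(633, A(u, -28))) = 1/(72749 + 23) = 1/72772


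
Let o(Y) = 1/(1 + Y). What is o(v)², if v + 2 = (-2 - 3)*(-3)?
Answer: 1/196 ≈ 0.0051020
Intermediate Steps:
v = 13 (v = -2 + (-2 - 3)*(-3) = -2 - 5*(-3) = -2 + 15 = 13)
o(v)² = (1/(1 + 13))² = (1/14)² = 1/196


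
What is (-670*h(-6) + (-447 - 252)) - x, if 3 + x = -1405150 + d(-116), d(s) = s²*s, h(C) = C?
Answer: 2969370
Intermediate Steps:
d(s) = s³
x = -2966049 (x = -3 + (-1405150 + (-116)³) = -3 + (-1405150 - 1560896) = -3 - 2966046 = -2966049)
(-670*h(-6) + (-447 - 252)) - x = (-670*(-6) + (-447 - 252)) - 1*(-2966049) = (4020 - 699) + 2966049 = 3321 + 2966049 = 2969370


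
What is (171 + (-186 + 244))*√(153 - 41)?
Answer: 916*√7 ≈ 2423.5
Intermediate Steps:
(171 + (-186 + 244))*√(153 - 41) = (171 + 58)*√112 = 229*(4*√7) = 916*√7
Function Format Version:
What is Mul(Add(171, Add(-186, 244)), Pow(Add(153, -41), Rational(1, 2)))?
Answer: Mul(916, Pow(7, Rational(1, 2))) ≈ 2423.5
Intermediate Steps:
Mul(Add(171, Add(-186, 244)), Pow(Add(153, -41), Rational(1, 2))) = Mul(Add(171, 58), Pow(112, Rational(1, 2))) = Mul(229, Mul(4, Pow(7, Rational(1, 2)))) = Mul(916, Pow(7, Rational(1, 2)))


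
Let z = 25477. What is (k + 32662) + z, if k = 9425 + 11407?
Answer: 78971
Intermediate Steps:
k = 20832
(k + 32662) + z = (20832 + 32662) + 25477 = 53494 + 25477 = 78971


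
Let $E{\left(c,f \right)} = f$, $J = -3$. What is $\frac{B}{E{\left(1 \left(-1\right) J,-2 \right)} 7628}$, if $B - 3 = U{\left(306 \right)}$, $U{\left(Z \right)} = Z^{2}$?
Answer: $- \frac{93639}{15256} \approx -6.1378$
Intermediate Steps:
$B = 93639$ ($B = 3 + 306^{2} = 3 + 93636 = 93639$)
$\frac{B}{E{\left(1 \left(-1\right) J,-2 \right)} 7628} = \frac{93639}{\left(-2\right) 7628} = \frac{93639}{-15256} = 93639 \left(- \frac{1}{15256}\right) = - \frac{93639}{15256}$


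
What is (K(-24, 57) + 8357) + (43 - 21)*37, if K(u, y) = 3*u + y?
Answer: 9156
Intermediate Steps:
K(u, y) = y + 3*u
(K(-24, 57) + 8357) + (43 - 21)*37 = ((57 + 3*(-24)) + 8357) + (43 - 21)*37 = ((57 - 72) + 8357) + 22*37 = (-15 + 8357) + 814 = 8342 + 814 = 9156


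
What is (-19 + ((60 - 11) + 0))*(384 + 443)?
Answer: 24810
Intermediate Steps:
(-19 + ((60 - 11) + 0))*(384 + 443) = (-19 + (49 + 0))*827 = (-19 + 49)*827 = 30*827 = 24810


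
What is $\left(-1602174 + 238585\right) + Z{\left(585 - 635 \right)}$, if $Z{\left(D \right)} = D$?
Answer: $-1363639$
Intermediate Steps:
$\left(-1602174 + 238585\right) + Z{\left(585 - 635 \right)} = \left(-1602174 + 238585\right) + \left(585 - 635\right) = -1363589 - 50 = -1363639$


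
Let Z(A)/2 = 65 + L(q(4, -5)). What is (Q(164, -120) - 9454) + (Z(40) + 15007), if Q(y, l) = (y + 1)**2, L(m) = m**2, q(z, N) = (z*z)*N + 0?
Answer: 45708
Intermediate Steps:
q(z, N) = N*z**2 (q(z, N) = z**2*N + 0 = N*z**2 + 0 = N*z**2)
Q(y, l) = (1 + y)**2
Z(A) = 12930 (Z(A) = 2*(65 + (-5*4**2)**2) = 2*(65 + (-5*16)**2) = 2*(65 + (-80)**2) = 2*(65 + 6400) = 2*6465 = 12930)
(Q(164, -120) - 9454) + (Z(40) + 15007) = ((1 + 164)**2 - 9454) + (12930 + 15007) = (165**2 - 9454) + 27937 = (27225 - 9454) + 27937 = 17771 + 27937 = 45708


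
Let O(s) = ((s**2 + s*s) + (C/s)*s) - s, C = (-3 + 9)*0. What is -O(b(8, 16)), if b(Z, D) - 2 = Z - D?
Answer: -78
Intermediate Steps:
C = 0 (C = 6*0 = 0)
b(Z, D) = 2 + Z - D (b(Z, D) = 2 + (Z - D) = 2 + Z - D)
O(s) = -s + 2*s**2 (O(s) = ((s**2 + s*s) + (0/s)*s) - s = ((s**2 + s**2) + 0*s) - s = (2*s**2 + 0) - s = 2*s**2 - s = -s + 2*s**2)
-O(b(8, 16)) = -(2 + 8 - 1*16)*(-1 + 2*(2 + 8 - 1*16)) = -(2 + 8 - 16)*(-1 + 2*(2 + 8 - 16)) = -(-6)*(-1 + 2*(-6)) = -(-6)*(-1 - 12) = -(-6)*(-13) = -1*78 = -78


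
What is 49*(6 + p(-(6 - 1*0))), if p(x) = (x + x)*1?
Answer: -294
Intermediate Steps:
p(x) = 2*x (p(x) = (2*x)*1 = 2*x)
49*(6 + p(-(6 - 1*0))) = 49*(6 + 2*(-(6 - 1*0))) = 49*(6 + 2*(-(6 + 0))) = 49*(6 + 2*(-1*6)) = 49*(6 + 2*(-6)) = 49*(6 - 12) = 49*(-6) = -294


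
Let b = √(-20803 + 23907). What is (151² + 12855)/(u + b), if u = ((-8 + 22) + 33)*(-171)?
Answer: -286567272/64590265 - 142624*√194/64590265 ≈ -4.4675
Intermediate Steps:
b = 4*√194 (b = √3104 = 4*√194 ≈ 55.714)
u = -8037 (u = (14 + 33)*(-171) = 47*(-171) = -8037)
(151² + 12855)/(u + b) = (151² + 12855)/(-8037 + 4*√194) = (22801 + 12855)/(-8037 + 4*√194) = 35656/(-8037 + 4*√194)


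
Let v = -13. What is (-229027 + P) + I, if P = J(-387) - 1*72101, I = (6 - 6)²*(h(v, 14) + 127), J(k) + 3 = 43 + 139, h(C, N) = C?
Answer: -300949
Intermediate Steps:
J(k) = 179 (J(k) = -3 + (43 + 139) = -3 + 182 = 179)
I = 0 (I = (6 - 6)²*(-13 + 127) = 0²*114 = 0*114 = 0)
P = -71922 (P = 179 - 1*72101 = 179 - 72101 = -71922)
(-229027 + P) + I = (-229027 - 71922) + 0 = -300949 + 0 = -300949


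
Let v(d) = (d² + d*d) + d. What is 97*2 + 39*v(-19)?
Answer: 27611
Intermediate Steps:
v(d) = d + 2*d² (v(d) = (d² + d²) + d = 2*d² + d = d + 2*d²)
97*2 + 39*v(-19) = 97*2 + 39*(-19*(1 + 2*(-19))) = 194 + 39*(-19*(1 - 38)) = 194 + 39*(-19*(-37)) = 194 + 39*703 = 194 + 27417 = 27611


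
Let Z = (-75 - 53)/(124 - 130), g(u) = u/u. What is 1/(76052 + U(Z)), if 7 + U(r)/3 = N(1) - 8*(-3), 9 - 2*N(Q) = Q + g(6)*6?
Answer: 1/76106 ≈ 1.3140e-5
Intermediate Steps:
g(u) = 1
N(Q) = 3/2 - Q/2 (N(Q) = 9/2 - (Q + 1*6)/2 = 9/2 - (Q + 6)/2 = 9/2 - (6 + Q)/2 = 9/2 + (-3 - Q/2) = 3/2 - Q/2)
Z = 64/3 (Z = -128/(-6) = -128*(-⅙) = 64/3 ≈ 21.333)
U(r) = 54 (U(r) = -21 + 3*((3/2 - ½*1) - 8*(-3)) = -21 + 3*((3/2 - ½) + 24) = -21 + 3*(1 + 24) = -21 + 3*25 = -21 + 75 = 54)
1/(76052 + U(Z)) = 1/(76052 + 54) = 1/76106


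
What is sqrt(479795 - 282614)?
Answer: 3*sqrt(21909) ≈ 444.05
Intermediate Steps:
sqrt(479795 - 282614) = sqrt(197181) = 3*sqrt(21909)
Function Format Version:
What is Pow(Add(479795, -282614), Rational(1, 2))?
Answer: Mul(3, Pow(21909, Rational(1, 2))) ≈ 444.05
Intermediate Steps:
Pow(Add(479795, -282614), Rational(1, 2)) = Pow(197181, Rational(1, 2)) = Mul(3, Pow(21909, Rational(1, 2)))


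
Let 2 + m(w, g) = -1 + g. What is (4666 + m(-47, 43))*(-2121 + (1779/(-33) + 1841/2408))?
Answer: -19358043939/1892 ≈ -1.0232e+7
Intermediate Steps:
m(w, g) = -3 + g (m(w, g) = -2 + (-1 + g) = -3 + g)
(4666 + m(-47, 43))*(-2121 + (1779/(-33) + 1841/2408)) = (4666 + (-3 + 43))*(-2121 + (1779/(-33) + 1841/2408)) = (4666 + 40)*(-2121 + (1779*(-1/33) + 1841*(1/2408))) = 4706*(-2121 + (-593/11 + 263/344)) = 4706*(-2121 - 201099/3784) = 4706*(-8226963/3784) = -19358043939/1892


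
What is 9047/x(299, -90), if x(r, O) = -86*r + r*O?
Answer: -9047/52624 ≈ -0.17192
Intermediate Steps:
x(r, O) = -86*r + O*r
9047/x(299, -90) = 9047/((299*(-86 - 90))) = 9047/((299*(-176))) = 9047/(-52624) = 9047*(-1/52624) = -9047/52624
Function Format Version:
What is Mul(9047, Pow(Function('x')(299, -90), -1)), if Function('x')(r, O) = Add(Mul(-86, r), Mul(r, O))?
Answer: Rational(-9047, 52624) ≈ -0.17192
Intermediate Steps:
Function('x')(r, O) = Add(Mul(-86, r), Mul(O, r))
Mul(9047, Pow(Function('x')(299, -90), -1)) = Mul(9047, Pow(Mul(299, Add(-86, -90)), -1)) = Mul(9047, Pow(Mul(299, -176), -1)) = Mul(9047, Pow(-52624, -1)) = Mul(9047, Rational(-1, 52624)) = Rational(-9047, 52624)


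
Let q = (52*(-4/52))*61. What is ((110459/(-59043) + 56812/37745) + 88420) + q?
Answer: 196506281890121/2228578035 ≈ 88176.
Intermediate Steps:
q = -244 (q = (52*(-4*1/52))*61 = (52*(-1/13))*61 = -4*61 = -244)
((110459/(-59043) + 56812/37745) + 88420) + q = ((110459/(-59043) + 56812/37745) + 88420) - 244 = ((110459*(-1/59043) + 56812*(1/37745)) + 88420) - 244 = ((-110459/59043 + 56812/37745) + 88420) - 244 = (-814924039/2228578035 + 88420) - 244 = 197050054930661/2228578035 - 244 = 196506281890121/2228578035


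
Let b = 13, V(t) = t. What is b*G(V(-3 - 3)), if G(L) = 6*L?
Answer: -468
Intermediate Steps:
b*G(V(-3 - 3)) = 13*(6*(-3 - 3)) = 13*(6*(-6)) = 13*(-36) = -468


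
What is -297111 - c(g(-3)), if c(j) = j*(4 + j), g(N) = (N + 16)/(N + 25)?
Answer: -143803037/484 ≈ -2.9711e+5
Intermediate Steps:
g(N) = (16 + N)/(25 + N)
-297111 - c(g(-3)) = -297111 - (16 - 3)/(25 - 3)*(4 + (16 - 3)/(25 - 3)) = -297111 - 13/22*(4 + 13/22) = -297111 - (1/22)*13*(4 + (1/22)*13) = -297111 - 13*(4 + 13/22)/22 = -297111 - 13*101/(22*22) = -297111 - 1*1313/484 = -297111 - 1313/484 = -143803037/484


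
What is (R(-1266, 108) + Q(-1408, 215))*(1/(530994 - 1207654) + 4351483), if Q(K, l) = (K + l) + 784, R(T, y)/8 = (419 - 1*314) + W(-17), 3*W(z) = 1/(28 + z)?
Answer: 13967605473783983/7443260 ≈ 1.8765e+9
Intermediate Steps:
W(z) = 1/(3*(28 + z))
R(T, y) = 27728/33 (R(T, y) = 8*((419 - 1*314) + 1/(3*(28 - 17))) = 8*((419 - 314) + (1/3)/11) = 8*(105 + (1/3)*(1/11)) = 8*(105 + 1/33) = 8*(3466/33) = 27728/33)
Q(K, l) = 784 + K + l
(R(-1266, 108) + Q(-1408, 215))*(1/(530994 - 1207654) + 4351483) = (27728/33 + (784 - 1408 + 215))*(1/(530994 - 1207654) + 4351483) = (27728/33 - 409)*(1/(-676660) + 4351483) = 14231*(-1/676660 + 4351483)/33 = (14231/33)*(2944474486779/676660) = 13967605473783983/7443260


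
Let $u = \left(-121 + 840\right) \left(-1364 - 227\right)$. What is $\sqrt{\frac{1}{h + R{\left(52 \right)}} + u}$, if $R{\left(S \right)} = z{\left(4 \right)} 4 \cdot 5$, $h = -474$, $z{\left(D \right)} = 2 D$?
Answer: $\frac{i \sqrt{112786823998}}{314} \approx 1069.5 i$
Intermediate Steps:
$R{\left(S \right)} = 160$ ($R{\left(S \right)} = 2 \cdot 4 \cdot 4 \cdot 5 = 8 \cdot 4 \cdot 5 = 32 \cdot 5 = 160$)
$u = -1143929$ ($u = 719 \left(-1591\right) = -1143929$)
$\sqrt{\frac{1}{h + R{\left(52 \right)}} + u} = \sqrt{\frac{1}{-474 + 160} - 1143929} = \sqrt{\frac{1}{-314} - 1143929} = \sqrt{- \frac{1}{314} - 1143929} = \sqrt{- \frac{359193707}{314}} = \frac{i \sqrt{112786823998}}{314}$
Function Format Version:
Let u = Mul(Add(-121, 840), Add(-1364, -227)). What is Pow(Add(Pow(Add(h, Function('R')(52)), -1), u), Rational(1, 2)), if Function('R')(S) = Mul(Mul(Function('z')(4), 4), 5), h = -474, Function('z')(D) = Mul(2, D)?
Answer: Mul(Rational(1, 314), I, Pow(112786823998, Rational(1, 2))) ≈ Mul(1069.5, I)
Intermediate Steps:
Function('R')(S) = 160 (Function('R')(S) = Mul(Mul(Mul(2, 4), 4), 5) = Mul(Mul(8, 4), 5) = Mul(32, 5) = 160)
u = -1143929 (u = Mul(719, -1591) = -1143929)
Pow(Add(Pow(Add(h, Function('R')(52)), -1), u), Rational(1, 2)) = Pow(Add(Pow(Add(-474, 160), -1), -1143929), Rational(1, 2)) = Pow(Add(Pow(-314, -1), -1143929), Rational(1, 2)) = Pow(Add(Rational(-1, 314), -1143929), Rational(1, 2)) = Pow(Rational(-359193707, 314), Rational(1, 2)) = Mul(Rational(1, 314), I, Pow(112786823998, Rational(1, 2)))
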